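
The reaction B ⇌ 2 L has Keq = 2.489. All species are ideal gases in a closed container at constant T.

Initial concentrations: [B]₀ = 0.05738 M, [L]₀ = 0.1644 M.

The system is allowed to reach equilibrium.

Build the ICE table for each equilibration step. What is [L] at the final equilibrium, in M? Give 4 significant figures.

Q₀ = 0.471 vs Keq = 2.489 ⇒ Q<K, forward
Step 1:
                  B         L
  init      0.05738    0.1644
  Δ        -0.03522   0.07044
  eq        0.02216    0.2348
  solve Keq expr → x = 0.03522; check Q = 2.489

[L]_eq = 0.2348 M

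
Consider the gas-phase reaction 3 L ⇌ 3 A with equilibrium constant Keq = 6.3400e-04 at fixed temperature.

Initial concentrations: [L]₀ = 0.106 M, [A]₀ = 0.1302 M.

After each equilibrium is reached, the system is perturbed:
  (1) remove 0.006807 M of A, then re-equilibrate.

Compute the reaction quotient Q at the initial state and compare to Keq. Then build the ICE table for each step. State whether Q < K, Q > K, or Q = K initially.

Q₀ = 1.853; Q > K (proceeds reverse)

Q₀ = 1.853 vs Keq = 6.3400e-04 ⇒ Q>K, reverse
Step 1:
                    L           A
  init          0.106      0.1302
  Δ            0.1115     -0.1115
  eq           0.2175     0.01869
  solve Keq expr → x = -0.03717; check Q = 6.3400e-04
Then remove 0.006807 M of A.
Step 2:
                    L           A
  init         0.2175     0.01188
  Δ         -0.006268    0.006268
  eq           0.2112     0.01815
  solve Keq expr → x = 0.002089; check Q = 6.3400e-04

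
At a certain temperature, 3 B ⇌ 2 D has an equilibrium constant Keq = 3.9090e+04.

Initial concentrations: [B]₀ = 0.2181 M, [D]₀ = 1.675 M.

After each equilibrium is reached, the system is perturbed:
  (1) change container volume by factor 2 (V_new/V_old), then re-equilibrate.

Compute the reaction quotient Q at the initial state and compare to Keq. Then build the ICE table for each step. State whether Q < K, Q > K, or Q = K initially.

Q₀ = 270.4 vs Keq = 3.9090e+04 ⇒ Q<K, forward
Step 1:
                   B          D
  I           0.2181      1.675
  C          -0.1746     0.1164
  E          0.04346      1.791
  solve Keq expr → x = 0.05821; check Q = 3.9090e+04
Then change container volume by factor 2 (V_new/V_old).
Step 2:
                   B          D
  I          0.02173     0.8957
  C         0.005573  -0.003715
  E           0.0273      0.892
  solve Keq expr → x = -0.001858; check Q = 3.9090e+04

Q₀ = 270.4; Q < K (proceeds forward)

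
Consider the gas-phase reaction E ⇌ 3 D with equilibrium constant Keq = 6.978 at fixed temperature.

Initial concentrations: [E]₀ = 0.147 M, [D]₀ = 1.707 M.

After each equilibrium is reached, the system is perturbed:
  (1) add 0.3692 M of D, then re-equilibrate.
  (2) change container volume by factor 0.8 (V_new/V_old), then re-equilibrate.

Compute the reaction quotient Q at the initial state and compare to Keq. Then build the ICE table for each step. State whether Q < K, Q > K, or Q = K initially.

Q₀ = 33.84; Q > K (proceeds reverse)

Q₀ = 33.84 vs Keq = 6.978 ⇒ Q>K, reverse
Step 1:
                    E           D
  I             0.147       1.707
  C             0.146     -0.4379
  E             0.293       1.269
  solve Keq expr → x = -0.146; check Q = 6.978
Then add 0.3692 M of D.
Step 2:
                    E           D
  I             0.293       1.638
  C           0.08541     -0.2562
  E            0.3784       1.382
  solve Keq expr → x = -0.08541; check Q = 6.978
Then change container volume by factor 0.8 (V_new/V_old).
Step 3:
                    E           D
  I             0.473       1.728
  C           0.05958     -0.1787
  E            0.5325       1.549
  solve Keq expr → x = -0.05958; check Q = 6.978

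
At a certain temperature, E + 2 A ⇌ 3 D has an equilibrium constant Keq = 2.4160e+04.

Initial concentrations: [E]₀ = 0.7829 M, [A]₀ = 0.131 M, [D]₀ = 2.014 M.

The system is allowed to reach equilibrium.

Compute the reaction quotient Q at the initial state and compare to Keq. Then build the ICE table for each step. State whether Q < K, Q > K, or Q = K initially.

Q₀ = 608 vs Keq = 2.4160e+04 ⇒ Q<K, forward
Step 1:
                   E          A          D
  I           0.7829      0.131      2.014
  C         -0.05342    -0.1068     0.1603
  E           0.7295    0.02415      2.174
  solve Keq expr → x = 0.05342; check Q = 2.4160e+04

Q₀ = 608; Q < K (proceeds forward)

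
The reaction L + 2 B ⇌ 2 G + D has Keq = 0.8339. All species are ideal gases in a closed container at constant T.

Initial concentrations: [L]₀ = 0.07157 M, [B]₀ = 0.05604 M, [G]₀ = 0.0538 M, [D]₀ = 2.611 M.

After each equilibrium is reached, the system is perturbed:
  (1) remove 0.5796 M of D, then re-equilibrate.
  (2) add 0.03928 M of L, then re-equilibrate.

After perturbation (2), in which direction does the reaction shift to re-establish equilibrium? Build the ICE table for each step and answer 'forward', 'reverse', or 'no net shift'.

Q₀ = 33.62 vs Keq = 0.8339 ⇒ Q>K, reverse
Step 1:
                    L           B           G           D
  Initial     0.07157     0.05604      0.0538       2.611
  Change       0.0189     0.03779    -0.03779     -0.0189
  Equil       0.09047     0.09383     0.01601       2.592
  solve Keq expr → x = -0.0189; check Q = 0.8339
Then remove 0.5796 M of D.
Step 2:
                    L           B           G           D
  Initial     0.09047     0.09383     0.01601       2.013
  Change  -8.6710e-04   -0.001734    0.001734  8.6710e-04
  Equil        0.0896      0.0921     0.01774       2.013
  solve Keq expr → x = 8.6710e-04; check Q = 0.8339
Then add 0.03928 M of L.
Step 3:
                    L           B           G           D
  Initial      0.1289      0.0921     0.01774       2.013
  Change    -0.001388   -0.002777    0.002777    0.001388
  Equil        0.1275     0.08932     0.02052       2.015
  solve Keq expr → x = 0.001388; check Q = 0.8339

Direction: forward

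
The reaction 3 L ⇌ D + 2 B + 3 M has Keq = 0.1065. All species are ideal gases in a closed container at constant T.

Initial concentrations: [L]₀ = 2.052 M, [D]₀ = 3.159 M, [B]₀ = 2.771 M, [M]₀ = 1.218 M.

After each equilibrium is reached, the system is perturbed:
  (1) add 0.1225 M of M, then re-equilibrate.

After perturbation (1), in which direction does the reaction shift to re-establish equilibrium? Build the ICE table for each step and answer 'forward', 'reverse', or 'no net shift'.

Q₀ = 5.073 vs Keq = 0.1065 ⇒ Q>K, reverse
Step 1:
                   L          D          B          M
  init         2.052      3.159      2.771      1.218
  Δ           0.6963    -0.2321    -0.4642    -0.6963
  eq           2.748      2.927      2.307     0.5217
  solve Keq expr → x = -0.2321; check Q = 0.1065
Then add 0.1225 M of M.
Step 2:
                   L          D          B          M
  init         2.748      2.927      2.307     0.6442
  Δ          0.09301     -0.031   -0.06201   -0.09301
  eq           2.841      2.896      2.245     0.5511
  solve Keq expr → x = -0.031; check Q = 0.1065

Direction: reverse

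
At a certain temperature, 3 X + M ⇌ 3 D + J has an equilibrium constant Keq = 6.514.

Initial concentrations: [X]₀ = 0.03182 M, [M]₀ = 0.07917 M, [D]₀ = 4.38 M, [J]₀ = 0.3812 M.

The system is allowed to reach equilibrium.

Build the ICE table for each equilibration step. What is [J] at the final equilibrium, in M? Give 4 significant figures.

Q₀ = 1.2558e+07 vs Keq = 6.514 ⇒ Q>K, reverse
Step 1:
                   X          M          D          J
  init       0.03182    0.07917       4.38     0.3812
  Δ           0.9565     0.3188    -0.9565    -0.3188
  eq          0.9883      0.398      3.424    0.06237
  solve Keq expr → x = -0.3188; check Q = 6.514

[J]_eq = 0.06237 M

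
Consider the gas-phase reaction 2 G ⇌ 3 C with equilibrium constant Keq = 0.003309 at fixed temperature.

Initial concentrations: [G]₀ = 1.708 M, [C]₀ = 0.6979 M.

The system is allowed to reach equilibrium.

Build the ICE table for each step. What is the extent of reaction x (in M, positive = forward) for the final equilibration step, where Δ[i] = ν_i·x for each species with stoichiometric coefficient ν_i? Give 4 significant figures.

x = -0.1534 M

Q₀ = 0.1165 vs Keq = 0.003309 ⇒ Q>K, reverse
Step 1:
                   G          C
  I            1.708     0.6979
  C           0.3068    -0.4602
  E            2.015     0.2377
  solve Keq expr → x = -0.1534; check Q = 0.003309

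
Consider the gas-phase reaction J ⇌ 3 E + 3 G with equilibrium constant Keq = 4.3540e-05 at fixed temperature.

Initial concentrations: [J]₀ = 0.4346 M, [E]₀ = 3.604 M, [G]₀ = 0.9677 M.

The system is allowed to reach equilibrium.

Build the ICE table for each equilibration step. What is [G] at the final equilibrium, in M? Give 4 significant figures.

[G]_eq = 0.01209 M

Q₀ = 97.61 vs Keq = 4.3540e-05 ⇒ Q>K, reverse
Step 1:
                   J          E          G
  init        0.4346      3.604     0.9677
  Δ           0.3185    -0.9556    -0.9556
  eq          0.7531      2.648    0.01209
  solve Keq expr → x = -0.3185; check Q = 4.3540e-05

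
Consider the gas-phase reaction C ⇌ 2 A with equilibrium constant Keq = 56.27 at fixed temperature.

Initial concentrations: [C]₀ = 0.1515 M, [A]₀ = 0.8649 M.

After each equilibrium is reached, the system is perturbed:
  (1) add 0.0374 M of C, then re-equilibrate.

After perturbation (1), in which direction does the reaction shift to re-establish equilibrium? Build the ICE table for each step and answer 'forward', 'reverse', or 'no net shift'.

Direction: forward

Q₀ = 4.938 vs Keq = 56.27 ⇒ Q<K, forward
Step 1:
                    C           A
  init         0.1515      0.8649
  Δ           -0.1291      0.2582
  eq          0.02241       1.123
  solve Keq expr → x = 0.1291; check Q = 56.27
Then add 0.0374 M of C.
Step 2:
                    C           A
  init        0.05981       1.123
  Δ          -0.03456     0.06911
  eq          0.02526       1.192
  solve Keq expr → x = 0.03456; check Q = 56.27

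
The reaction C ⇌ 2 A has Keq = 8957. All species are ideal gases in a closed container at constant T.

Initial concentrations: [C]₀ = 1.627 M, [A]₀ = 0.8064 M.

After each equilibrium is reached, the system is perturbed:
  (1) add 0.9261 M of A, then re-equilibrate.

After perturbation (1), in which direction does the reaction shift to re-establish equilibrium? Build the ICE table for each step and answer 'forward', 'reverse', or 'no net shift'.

Q₀ = 0.3997 vs Keq = 8957 ⇒ Q<K, forward
Step 1:
                   C          A
  init         1.627     0.8064
  Δ           -1.625       3.25
  eq        0.001837      4.057
  solve Keq expr → x = 1.625; check Q = 8957
Then add 0.9261 M of A.
Step 2:
                   C          A
  init      0.001837      4.983
  Δ       9.3256e-04  -0.001865
  eq         0.00277      4.981
  solve Keq expr → x = -9.3256e-04; check Q = 8957

Direction: reverse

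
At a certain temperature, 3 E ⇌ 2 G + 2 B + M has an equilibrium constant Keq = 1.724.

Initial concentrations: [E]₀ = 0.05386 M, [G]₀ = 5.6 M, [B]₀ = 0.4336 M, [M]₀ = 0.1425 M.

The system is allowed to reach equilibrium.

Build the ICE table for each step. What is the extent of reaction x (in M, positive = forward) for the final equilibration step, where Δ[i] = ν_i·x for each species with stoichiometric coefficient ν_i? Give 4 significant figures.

Q₀ = 5377 vs Keq = 1.724 ⇒ Q>K, reverse
Step 1:
                   E          G          B          M
  init       0.05386        5.6     0.4336     0.1425
  Δ           0.2945    -0.1963    -0.1963   -0.09817
  eq          0.3484      5.404     0.2373    0.04433
  solve Keq expr → x = -0.09817; check Q = 1.724

x = -0.09817 M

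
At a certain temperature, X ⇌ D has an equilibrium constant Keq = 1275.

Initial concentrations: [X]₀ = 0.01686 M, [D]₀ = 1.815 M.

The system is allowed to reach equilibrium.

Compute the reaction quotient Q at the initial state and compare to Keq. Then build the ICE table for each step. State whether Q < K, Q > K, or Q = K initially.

Q₀ = 107.7; Q < K (proceeds forward)

Q₀ = 107.7 vs Keq = 1275 ⇒ Q<K, forward
Step 1:
                  X         D
  I         0.01686     1.815
  C        -0.01542   0.01542
  E        0.001436      1.83
  solve Keq expr → x = 0.01542; check Q = 1275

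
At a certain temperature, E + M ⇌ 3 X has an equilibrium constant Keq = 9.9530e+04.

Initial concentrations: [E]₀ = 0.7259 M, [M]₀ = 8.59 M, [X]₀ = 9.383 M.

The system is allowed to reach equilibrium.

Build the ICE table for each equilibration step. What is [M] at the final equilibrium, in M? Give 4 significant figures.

Q₀ = 132.5 vs Keq = 9.9530e+04 ⇒ Q<K, forward
Step 1:
                    E           M           X
  Initial      0.7259        8.59       9.383
  Change      -0.7239     -0.7239       2.172
  Equil       0.00197       7.866       11.55
  solve Keq expr → x = 0.7239; check Q = 9.9530e+04

[M]_eq = 7.866 M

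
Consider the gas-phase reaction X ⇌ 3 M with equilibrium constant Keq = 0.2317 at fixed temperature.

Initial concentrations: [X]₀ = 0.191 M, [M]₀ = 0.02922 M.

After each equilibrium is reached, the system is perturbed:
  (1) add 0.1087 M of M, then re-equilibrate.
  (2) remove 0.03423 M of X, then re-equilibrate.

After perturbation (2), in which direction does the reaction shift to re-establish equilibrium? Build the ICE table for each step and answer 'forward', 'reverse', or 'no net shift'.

Q₀ = 1.3062e-04 vs Keq = 0.2317 ⇒ Q<K, forward
Step 1:
                    X           M
  Initial       0.191     0.02922
  Change     -0.08665      0.2599
  Equil        0.1044      0.2892
  solve Keq expr → x = 0.08665; check Q = 0.2317
Then add 0.1087 M of M.
Step 2:
                    X           M
  Initial      0.1044      0.3979
  Change      0.02823    -0.08468
  Equil        0.1326      0.3132
  solve Keq expr → x = -0.02823; check Q = 0.2317
Then remove 0.03423 M of X.
Step 3:
                    X           M
  Initial     0.09835      0.3132
  Change     0.007537    -0.02261
  Equil        0.1059      0.2906
  solve Keq expr → x = -0.007537; check Q = 0.2317

Direction: reverse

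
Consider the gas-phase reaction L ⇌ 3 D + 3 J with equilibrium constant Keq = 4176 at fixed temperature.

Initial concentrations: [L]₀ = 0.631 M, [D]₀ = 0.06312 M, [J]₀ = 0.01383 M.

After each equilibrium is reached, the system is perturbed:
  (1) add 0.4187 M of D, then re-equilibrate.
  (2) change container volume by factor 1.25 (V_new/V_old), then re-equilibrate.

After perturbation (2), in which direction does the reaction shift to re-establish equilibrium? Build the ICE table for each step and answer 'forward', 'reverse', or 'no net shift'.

Q₀ = 1.0542e-09 vs Keq = 4176 ⇒ Q<K, forward
Step 1:
                   L          D          J
  Initial      0.631    0.06312    0.01383
  Change     -0.6198      1.859      1.859
  Equil      0.01119      1.923      1.873
  solve Keq expr → x = 0.6198; check Q = 4176
Then add 0.4187 M of D.
Step 2:
                   L          D          J
  Initial    0.01119      2.341      1.873
  Change    0.007706   -0.02312   -0.02312
  Equil      0.01889      2.318       1.85
  solve Keq expr → x = -0.007706; check Q = 4176
Then change container volume by factor 1.25 (V_new/V_old).
Step 3:
                   L          D          J
  Initial    0.01511      1.855       1.48
  Change   -0.009617    0.02885    0.02885
  Equil     0.005497      1.883      1.509
  solve Keq expr → x = 0.009617; check Q = 4176

Direction: forward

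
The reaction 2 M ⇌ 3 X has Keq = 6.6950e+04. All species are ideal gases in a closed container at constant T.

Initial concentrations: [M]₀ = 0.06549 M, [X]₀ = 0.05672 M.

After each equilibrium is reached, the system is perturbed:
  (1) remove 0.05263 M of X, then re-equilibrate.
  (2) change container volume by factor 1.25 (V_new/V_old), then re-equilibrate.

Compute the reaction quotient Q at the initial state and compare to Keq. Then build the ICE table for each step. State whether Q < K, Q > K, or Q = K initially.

Q₀ = 0.04255; Q < K (proceeds forward)

Q₀ = 0.04255 vs Keq = 6.6950e+04 ⇒ Q<K, forward
Step 1:
                   M          X
  I          0.06549    0.05672
  C         -0.06526    0.09788
  E       2.3494e-04     0.1546
  solve Keq expr → x = 0.03263; check Q = 6.6950e+04
Then remove 0.05263 M of X.
Step 2:
                   M          X
  I       2.3494e-04      0.102
  C       -1.0878e-04 1.6318e-04
  E       1.2615e-04     0.1021
  solve Keq expr → x = 5.4392e-05; check Q = 6.6950e+04
Then change container volume by factor 1.25 (V_new/V_old).
Step 3:
                   M          X
  I       1.0092e-04    0.08171
  C       -1.0628e-05 1.5942e-05
  E       9.0293e-05    0.08172
  solve Keq expr → x = 5.3140e-06; check Q = 6.6950e+04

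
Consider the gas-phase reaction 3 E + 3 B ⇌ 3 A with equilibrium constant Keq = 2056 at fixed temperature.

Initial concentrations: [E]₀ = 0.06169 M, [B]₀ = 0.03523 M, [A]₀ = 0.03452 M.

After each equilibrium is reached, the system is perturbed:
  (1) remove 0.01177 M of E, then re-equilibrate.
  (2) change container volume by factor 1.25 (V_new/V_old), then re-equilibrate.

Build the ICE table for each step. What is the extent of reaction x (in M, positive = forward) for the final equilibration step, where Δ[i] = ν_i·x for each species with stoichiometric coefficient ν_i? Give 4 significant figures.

Q₀ = 4007 vs Keq = 2056 ⇒ Q>K, reverse
Step 1:
                    E           B           A
  I           0.06169     0.03523     0.03452
  C          0.003032    0.003032   -0.003032
  E           0.06472     0.03826     0.03149
  solve Keq expr → x = -0.001011; check Q = 2056
Then remove 0.01177 M of E.
Step 2:
                    E           B           A
  I           0.05295     0.03826     0.03149
  C          0.002611    0.002611   -0.002611
  E           0.05556     0.04087     0.02888
  solve Keq expr → x = -8.7038e-04; check Q = 2056
Then change container volume by factor 1.25 (V_new/V_old).
Step 3:
                    E           B           A
  I           0.04445      0.0327      0.0231
  C          0.002298    0.002298   -0.002298
  E           0.04675       0.035      0.0208
  solve Keq expr → x = -7.6615e-04; check Q = 2056

x = -7.6615e-04 M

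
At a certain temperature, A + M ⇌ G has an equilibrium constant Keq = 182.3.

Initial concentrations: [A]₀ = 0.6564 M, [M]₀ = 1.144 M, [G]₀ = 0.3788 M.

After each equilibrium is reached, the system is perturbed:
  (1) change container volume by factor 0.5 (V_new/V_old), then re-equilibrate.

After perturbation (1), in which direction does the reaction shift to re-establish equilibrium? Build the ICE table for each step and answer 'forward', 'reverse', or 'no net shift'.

Q₀ = 0.5044 vs Keq = 182.3 ⇒ Q<K, forward
Step 1:
                   A          M          G
  I           0.6564      1.144     0.3788
  C          -0.6451    -0.6451     0.6451
  E          0.01126     0.4989      1.024
  solve Keq expr → x = 0.6451; check Q = 182.3
Then change container volume by factor 0.5 (V_new/V_old).
Step 2:
                   A          M          G
  I          0.02252     0.9977      2.048
  C         -0.01107   -0.01107    0.01107
  E          0.01145     0.9866      2.059
  solve Keq expr → x = 0.01107; check Q = 182.3

Direction: forward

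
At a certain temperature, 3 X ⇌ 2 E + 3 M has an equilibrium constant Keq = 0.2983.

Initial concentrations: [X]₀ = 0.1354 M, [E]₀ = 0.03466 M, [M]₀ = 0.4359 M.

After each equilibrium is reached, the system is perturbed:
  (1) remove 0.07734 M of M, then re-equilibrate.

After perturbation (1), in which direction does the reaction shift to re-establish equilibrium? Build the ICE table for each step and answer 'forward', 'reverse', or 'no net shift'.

Q₀ = 0.04008 vs Keq = 0.2983 ⇒ Q<K, forward
Step 1:
                    X           E           M
  I            0.1354     0.03466      0.4359
  C          -0.03245     0.02163     0.03245
  E             0.103     0.05629      0.4683
  solve Keq expr → x = 0.01082; check Q = 0.2983
Then remove 0.07734 M of M.
Step 2:
                    X           E           M
  I             0.103     0.05629       0.391
  C         -0.008937    0.005958    0.008937
  E           0.09402     0.06225      0.3999
  solve Keq expr → x = 0.002979; check Q = 0.2983

Direction: forward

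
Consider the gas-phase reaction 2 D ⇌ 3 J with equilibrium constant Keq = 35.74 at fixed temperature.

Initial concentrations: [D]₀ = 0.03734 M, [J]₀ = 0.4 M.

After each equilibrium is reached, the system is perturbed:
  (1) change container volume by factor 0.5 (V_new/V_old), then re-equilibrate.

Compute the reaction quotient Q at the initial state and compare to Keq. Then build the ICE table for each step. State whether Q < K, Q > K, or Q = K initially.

Q₀ = 45.9; Q > K (proceeds reverse)

Q₀ = 45.9 vs Keq = 35.74 ⇒ Q>K, reverse
Step 1:
                   D          J
  Initial    0.03734        0.4
  Change    0.004023  -0.006034
  Equil      0.04136      0.394
  solve Keq expr → x = -0.002011; check Q = 35.74
Then change container volume by factor 0.5 (V_new/V_old).
Step 2:
                   D          J
  Initial    0.08273     0.7879
  Change     0.02576   -0.03865
  Equil       0.1085     0.7493
  solve Keq expr → x = -0.01288; check Q = 35.74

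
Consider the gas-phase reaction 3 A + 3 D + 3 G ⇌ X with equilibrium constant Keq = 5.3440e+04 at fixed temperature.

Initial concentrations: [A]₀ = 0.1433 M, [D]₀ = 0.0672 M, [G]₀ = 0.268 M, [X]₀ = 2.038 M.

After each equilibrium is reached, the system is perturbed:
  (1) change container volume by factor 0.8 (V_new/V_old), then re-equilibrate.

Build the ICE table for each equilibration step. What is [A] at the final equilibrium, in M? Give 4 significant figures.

[A]_eq = 0.3253 M

Q₀ = 1.1856e+08 vs Keq = 5.3440e+04 ⇒ Q>K, reverse
Step 1:
                  A         D         G         X
  I          0.1433    0.0672     0.268     2.038
  C          0.1725    0.1725    0.1725   -0.0575
  E          0.3158    0.2397    0.4405     1.981
  solve Keq expr → x = -0.0575; check Q = 5.3440e+04
Then change container volume by factor 0.8 (V_new/V_old).
Step 2:
                  A         D         G         X
  I          0.3947    0.2996    0.5506     2.476
  C        -0.06944  -0.06944  -0.06944   0.02315
  E          0.3253    0.2302    0.4812     2.499
  solve Keq expr → x = 0.02315; check Q = 5.3440e+04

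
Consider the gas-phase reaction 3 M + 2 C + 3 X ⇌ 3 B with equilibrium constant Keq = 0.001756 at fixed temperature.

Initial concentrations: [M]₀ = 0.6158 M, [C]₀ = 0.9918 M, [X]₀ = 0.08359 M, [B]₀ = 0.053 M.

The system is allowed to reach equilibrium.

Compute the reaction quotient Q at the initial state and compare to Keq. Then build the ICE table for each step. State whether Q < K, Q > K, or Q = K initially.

Q₀ = 1.11 vs Keq = 0.001756 ⇒ Q>K, reverse
Step 1:
                  M         C         X         B
  init       0.6158    0.9918   0.08359     0.053
  Δ         0.04282   0.02855   0.04282  -0.04282
  eq         0.6586      1.02    0.1264   0.01018
  solve Keq expr → x = -0.01427; check Q = 0.001756

Q₀ = 1.11; Q > K (proceeds reverse)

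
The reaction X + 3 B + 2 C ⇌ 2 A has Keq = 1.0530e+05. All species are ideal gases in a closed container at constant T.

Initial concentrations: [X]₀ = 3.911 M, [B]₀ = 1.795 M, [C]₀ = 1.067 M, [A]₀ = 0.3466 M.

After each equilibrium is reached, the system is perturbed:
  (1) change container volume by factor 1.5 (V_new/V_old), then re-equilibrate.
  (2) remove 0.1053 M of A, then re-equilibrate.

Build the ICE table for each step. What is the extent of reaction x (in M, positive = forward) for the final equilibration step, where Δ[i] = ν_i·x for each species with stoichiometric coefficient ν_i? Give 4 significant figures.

Q₀ = 0.004665 vs Keq = 1.0530e+05 ⇒ Q<K, forward
Step 1:
                   X          B          C          A
  init         3.911      1.795      1.067     0.3466
  Δ          -0.5227     -1.568     -1.045      1.045
  eq           3.388     0.2269    0.02157      1.392
  solve Keq expr → x = 0.5227; check Q = 1.0530e+05
Then change container volume by factor 1.5 (V_new/V_old).
Step 2:
                   X          B          C          A
  init         2.259     0.1512    0.01438      0.928
  Δ         0.006203    0.01861    0.01241   -0.01241
  eq           2.265     0.1698    0.02678     0.9156
  solve Keq expr → x = -0.006203; check Q = 1.0530e+05
Then remove 0.1053 M of A.
Step 3:
                   X          B          C          A
  init         2.265     0.1698    0.02678     0.8103
  Δ        -0.001137   -0.00341  -0.002273   0.002273
  eq           2.264     0.1664    0.02451     0.8126
  solve Keq expr → x = 0.001137; check Q = 1.0530e+05

x = 0.001137 M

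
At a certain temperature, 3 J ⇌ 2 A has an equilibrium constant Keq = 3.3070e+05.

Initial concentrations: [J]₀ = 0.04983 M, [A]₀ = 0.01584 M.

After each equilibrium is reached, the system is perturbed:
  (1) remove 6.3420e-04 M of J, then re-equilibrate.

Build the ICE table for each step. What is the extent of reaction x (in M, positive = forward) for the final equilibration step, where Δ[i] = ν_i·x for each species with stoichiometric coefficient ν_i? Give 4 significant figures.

Q₀ = 2.028 vs Keq = 3.3070e+05 ⇒ Q<K, forward
Step 1:
                  J         A
  Initial   0.04983   0.01584
  Change   -0.04793   0.03195
  Equil    0.001904   0.04779
  solve Keq expr → x = 0.01598; check Q = 3.3070e+05
Then remove 6.3420e-04 M of J.
Step 2:
                  J         A
  Initial   0.00127   0.04779
  Change  6.2315e-04 -4.1543e-04
  Equil    0.001893   0.04737
  solve Keq expr → x = -2.0772e-04; check Q = 3.3070e+05

x = -2.0772e-04 M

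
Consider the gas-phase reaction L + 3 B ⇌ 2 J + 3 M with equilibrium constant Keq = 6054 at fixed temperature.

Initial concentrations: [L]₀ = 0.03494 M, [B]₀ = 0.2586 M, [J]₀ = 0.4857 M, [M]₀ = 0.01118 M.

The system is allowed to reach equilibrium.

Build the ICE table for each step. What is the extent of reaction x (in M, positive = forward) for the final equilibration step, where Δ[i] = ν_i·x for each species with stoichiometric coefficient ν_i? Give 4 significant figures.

x = 0.03492 M

Q₀ = 5.4557e-04 vs Keq = 6054 ⇒ Q<K, forward
Step 1:
                  L         B         J         M
  init      0.03494    0.2586    0.4857   0.01118
  Δ        -0.03492   -0.1048   0.06984    0.1048
  eq      2.1816e-05    0.1538    0.5555    0.1159
  solve Keq expr → x = 0.03492; check Q = 6054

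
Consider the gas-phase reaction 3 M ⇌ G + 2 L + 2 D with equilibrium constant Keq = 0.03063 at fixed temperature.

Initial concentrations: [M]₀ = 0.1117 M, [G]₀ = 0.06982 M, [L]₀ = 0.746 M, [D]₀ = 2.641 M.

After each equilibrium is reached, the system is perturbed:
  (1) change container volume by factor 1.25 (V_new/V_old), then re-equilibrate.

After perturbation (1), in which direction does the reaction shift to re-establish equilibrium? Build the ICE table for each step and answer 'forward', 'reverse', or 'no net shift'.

Q₀ = 194.5 vs Keq = 0.03063 ⇒ Q>K, reverse
Step 1:
                  M         G         L         D
  Initial    0.1117   0.06982     0.746     2.641
  Change     0.2082  -0.06939   -0.1388   -0.1388
  Equil      0.3199 4.3417e-04    0.6072     2.502
  solve Keq expr → x = -0.06939; check Q = 0.03063
Then change container volume by factor 1.25 (V_new/V_old).
Step 2:
                  M         G         L         D
  Initial    0.2559 3.4734e-04    0.4858     2.002
  Change  -5.7208e-04 1.9069e-04 3.8139e-04 3.8139e-04
  Equil      0.2553 5.3803e-04    0.4862     2.002
  solve Keq expr → x = 1.9069e-04; check Q = 0.03063

Direction: forward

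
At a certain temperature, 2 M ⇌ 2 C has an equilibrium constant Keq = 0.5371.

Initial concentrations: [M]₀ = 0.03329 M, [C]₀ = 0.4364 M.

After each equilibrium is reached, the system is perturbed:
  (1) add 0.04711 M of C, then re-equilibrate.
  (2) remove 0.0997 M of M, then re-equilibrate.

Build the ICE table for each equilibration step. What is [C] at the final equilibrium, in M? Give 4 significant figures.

[C]_eq = 0.1764 M

Q₀ = 171.8 vs Keq = 0.5371 ⇒ Q>K, reverse
Step 1:
                  M         C
  I         0.03329    0.4364
  C          0.2378   -0.2378
  E           0.271    0.1986
  solve Keq expr → x = -0.1189; check Q = 0.5371
Then add 0.04711 M of C.
Step 2:
                  M         C
  I           0.271    0.2458
  C         0.02719  -0.02719
  E          0.2982    0.2186
  solve Keq expr → x = -0.01359; check Q = 0.5371
Then remove 0.0997 M of M.
Step 3:
                  M         C
  I          0.1985    0.2186
  C         0.04217  -0.04217
  E          0.2407    0.1764
  solve Keq expr → x = -0.02108; check Q = 0.5371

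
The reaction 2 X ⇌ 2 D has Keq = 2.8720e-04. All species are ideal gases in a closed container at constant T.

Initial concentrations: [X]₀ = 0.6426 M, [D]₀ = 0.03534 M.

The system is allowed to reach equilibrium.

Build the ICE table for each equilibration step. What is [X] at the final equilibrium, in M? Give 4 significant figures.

[X]_eq = 0.6666 M

Q₀ = 0.003024 vs Keq = 2.8720e-04 ⇒ Q>K, reverse
Step 1:
                   X          D
  init        0.6426    0.03534
  Δ          0.02404   -0.02404
  eq          0.6666     0.0113
  solve Keq expr → x = -0.01202; check Q = 2.8720e-04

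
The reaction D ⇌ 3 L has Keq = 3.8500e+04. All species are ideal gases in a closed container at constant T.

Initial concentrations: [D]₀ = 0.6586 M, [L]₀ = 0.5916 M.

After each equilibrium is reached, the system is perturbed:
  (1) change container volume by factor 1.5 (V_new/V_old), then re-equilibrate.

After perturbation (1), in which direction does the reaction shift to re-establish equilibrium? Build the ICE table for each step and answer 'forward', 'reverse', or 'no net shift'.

Direction: forward

Q₀ = 0.3144 vs Keq = 3.8500e+04 ⇒ Q<K, forward
Step 1:
                    D           L
  Initial      0.6586      0.5916
  Change      -0.6582       1.974
  Equil    4.3889e-04       2.566
  solve Keq expr → x = 0.6582; check Q = 3.8500e+04
Then change container volume by factor 1.5 (V_new/V_old).
Step 2:
                    D           L
  Initial  2.9259e-04       1.711
  Change  -1.6244e-04  4.8732e-04
  Equil    1.3015e-04       1.711
  solve Keq expr → x = 1.6244e-04; check Q = 3.8500e+04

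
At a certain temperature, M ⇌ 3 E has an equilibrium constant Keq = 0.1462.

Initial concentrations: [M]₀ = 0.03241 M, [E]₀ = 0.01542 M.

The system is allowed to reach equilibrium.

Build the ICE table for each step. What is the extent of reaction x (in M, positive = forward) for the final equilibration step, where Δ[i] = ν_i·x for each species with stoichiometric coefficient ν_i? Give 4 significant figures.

Q₀ = 1.1313e-04 vs Keq = 0.1462 ⇒ Q<K, forward
Step 1:
                  M         E
  init      0.03241   0.01542
  Δ        -0.02654   0.07962
  eq       0.005871   0.09504
  solve Keq expr → x = 0.02654; check Q = 0.1462

x = 0.02654 M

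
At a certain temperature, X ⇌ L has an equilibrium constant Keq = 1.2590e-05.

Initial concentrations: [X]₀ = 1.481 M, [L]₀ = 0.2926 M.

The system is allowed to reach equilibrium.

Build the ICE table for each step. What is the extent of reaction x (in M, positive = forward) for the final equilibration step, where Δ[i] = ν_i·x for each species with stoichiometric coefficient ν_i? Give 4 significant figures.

x = -0.2926 M

Q₀ = 0.1976 vs Keq = 1.2590e-05 ⇒ Q>K, reverse
Step 1:
                    X           L
  init          1.481      0.2926
  Δ            0.2926     -0.2926
  eq            1.774  2.2329e-05
  solve Keq expr → x = -0.2926; check Q = 1.2590e-05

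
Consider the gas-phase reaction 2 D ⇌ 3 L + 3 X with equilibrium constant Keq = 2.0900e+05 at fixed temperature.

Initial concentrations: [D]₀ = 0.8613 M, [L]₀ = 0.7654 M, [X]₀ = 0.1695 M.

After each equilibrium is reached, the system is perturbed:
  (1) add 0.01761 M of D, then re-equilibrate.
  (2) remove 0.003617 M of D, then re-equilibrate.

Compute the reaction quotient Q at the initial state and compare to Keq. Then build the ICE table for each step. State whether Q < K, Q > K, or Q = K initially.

Q₀ = 0.002944 vs Keq = 2.0900e+05 ⇒ Q<K, forward
Step 1:
                    D           L           X
  Initial      0.8613      0.7654      0.1695
  Change      -0.8502       1.275       1.275
  Equil       0.01107       2.041       1.445
  solve Keq expr → x = 0.4251; check Q = 2.0900e+05
Then add 0.01761 M of D.
Step 2:
                    D           L           X
  Initial     0.02868       2.041       1.445
  Change      -0.0171     0.02565     0.02565
  Equil       0.01159       2.066        1.47
  solve Keq expr → x = 0.008549; check Q = 2.0900e+05
Then remove 0.003617 M of D.
Step 3:
                    D           L           X
  Initial    0.007969       2.066        1.47
  Change     0.003511   -0.005266   -0.005266
  Equil       0.01148       2.061       1.465
  solve Keq expr → x = -0.001755; check Q = 2.0900e+05

Q₀ = 0.002944; Q < K (proceeds forward)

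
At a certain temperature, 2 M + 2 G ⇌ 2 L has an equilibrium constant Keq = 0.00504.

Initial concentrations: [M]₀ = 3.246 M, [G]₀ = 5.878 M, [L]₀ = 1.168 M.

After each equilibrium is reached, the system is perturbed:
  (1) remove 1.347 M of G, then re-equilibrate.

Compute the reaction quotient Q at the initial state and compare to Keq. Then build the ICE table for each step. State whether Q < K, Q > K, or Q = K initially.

Q₀ = 0.003747 vs Keq = 0.00504 ⇒ Q<K, forward
Step 1:
                  M         G         L
  I           3.246     5.878     1.168
  C         -0.1138   -0.1138    0.1138
  E           3.132     5.764     1.282
  solve Keq expr → x = 0.05689; check Q = 0.00504
Then remove 1.347 M of G.
Step 2:
                  M         G         L
  I           3.132     4.417     1.282
  C          0.1933    0.1933   -0.1933
  E           3.326     4.611     1.088
  solve Keq expr → x = -0.09664; check Q = 0.00504

Q₀ = 0.003747; Q < K (proceeds forward)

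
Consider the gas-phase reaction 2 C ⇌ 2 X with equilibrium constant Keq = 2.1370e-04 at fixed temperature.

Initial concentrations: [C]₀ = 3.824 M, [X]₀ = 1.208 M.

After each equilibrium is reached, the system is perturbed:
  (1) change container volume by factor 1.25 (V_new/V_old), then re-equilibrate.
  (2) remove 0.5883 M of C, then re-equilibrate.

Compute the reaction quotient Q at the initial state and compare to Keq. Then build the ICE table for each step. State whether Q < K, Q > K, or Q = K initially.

Q₀ = 0.09979 vs Keq = 2.1370e-04 ⇒ Q>K, reverse
Step 1:
                  C         X
  Initial     3.824     1.208
  Change      1.135    -1.135
  Equil       4.959    0.0725
  solve Keq expr → x = -0.5677; check Q = 2.1370e-04
Then change container volume by factor 1.25 (V_new/V_old).
Step 2:
                  C         X
  Initial     3.968     0.058
  Change          0         0
  Equil       3.968     0.058
  solve Keq expr → x = 0; check Q = 2.1370e-04
Then remove 0.5883 M of C.
Step 3:
                  C         X
  Initial     3.379     0.058
  Change   0.008476 -0.008476
  Equil       3.388   0.04952
  solve Keq expr → x = -0.004238; check Q = 2.1370e-04

Q₀ = 0.09979; Q > K (proceeds reverse)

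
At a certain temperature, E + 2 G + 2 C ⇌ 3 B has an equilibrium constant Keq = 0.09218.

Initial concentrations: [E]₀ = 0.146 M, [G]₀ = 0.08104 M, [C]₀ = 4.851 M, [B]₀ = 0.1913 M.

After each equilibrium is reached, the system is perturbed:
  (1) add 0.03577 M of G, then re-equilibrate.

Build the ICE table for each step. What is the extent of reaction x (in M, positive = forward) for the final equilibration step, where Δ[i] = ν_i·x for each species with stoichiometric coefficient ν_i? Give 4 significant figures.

Q₀ = 0.3103 vs Keq = 0.09218 ⇒ Q>K, reverse
Step 1:
                   E          G          C          B
  Initial      0.146    0.08104      4.851     0.1913
  Change     0.01181    0.02362    0.02362   -0.03543
  Equil       0.1578     0.1047      4.875     0.1559
  solve Keq expr → x = -0.01181; check Q = 0.09218
Then add 0.03577 M of G.
Step 2:
                   E          G          C          B
  Initial     0.1578     0.1404      4.875     0.1559
  Change   -0.006418   -0.01284   -0.01284    0.01926
  Equil       0.1514     0.1276      4.862     0.1751
  solve Keq expr → x = 0.006418; check Q = 0.09218

x = 0.006418 M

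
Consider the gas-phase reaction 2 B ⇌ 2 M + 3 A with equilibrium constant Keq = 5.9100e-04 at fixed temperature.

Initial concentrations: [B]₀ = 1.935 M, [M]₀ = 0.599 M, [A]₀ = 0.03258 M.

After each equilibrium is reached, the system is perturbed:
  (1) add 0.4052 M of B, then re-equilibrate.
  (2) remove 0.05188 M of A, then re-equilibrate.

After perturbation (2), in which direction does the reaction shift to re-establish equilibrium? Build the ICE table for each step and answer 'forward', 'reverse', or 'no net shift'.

Q₀ = 3.3139e-06 vs Keq = 5.9100e-04 ⇒ Q<K, forward
Step 1:
                  B         M         A
  I           1.935     0.599   0.03258
  C        -0.08665   0.08665      0.13
  E           1.848    0.6856    0.1625
  solve Keq expr → x = 0.04332; check Q = 5.9100e-04
Then add 0.4052 M of B.
Step 2:
                  B         M         A
  I           2.254    0.6856    0.1625
  C        -0.01326   0.01326   0.01989
  E            2.24    0.6989    0.1824
  solve Keq expr → x = 0.00663; check Q = 5.9100e-04
Then remove 0.05188 M of A.
Step 3:
                  B         M         A
  I            2.24    0.6989    0.1306
  C        -0.03015   0.03015   0.04522
  E            2.21    0.7291    0.1758
  solve Keq expr → x = 0.01507; check Q = 5.9100e-04

Direction: forward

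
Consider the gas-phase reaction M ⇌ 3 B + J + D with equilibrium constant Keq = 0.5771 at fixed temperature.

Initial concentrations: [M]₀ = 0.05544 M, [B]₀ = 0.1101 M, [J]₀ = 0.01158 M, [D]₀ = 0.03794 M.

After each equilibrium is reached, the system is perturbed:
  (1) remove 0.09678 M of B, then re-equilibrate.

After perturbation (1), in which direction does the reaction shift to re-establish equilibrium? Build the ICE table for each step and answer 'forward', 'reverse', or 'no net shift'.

Direction: forward

Q₀ = 1.0577e-05 vs Keq = 0.5771 ⇒ Q<K, forward
Step 1:
                   M          B          J          D
  Initial    0.05544     0.1101    0.01158    0.03794
  Change    -0.05521     0.1656    0.05521    0.05521
  Equil   2.2605e-04     0.2757    0.06679    0.09315
  solve Keq expr → x = 0.05521; check Q = 0.5771
Then remove 0.09678 M of B.
Step 2:
                   M          B          J          D
  Initial 2.2605e-04      0.179    0.06679    0.09315
  Change  -1.6348e-04 4.9043e-04 1.6348e-04 1.6348e-04
  Equil   6.2569e-05     0.1795    0.06696    0.09332
  solve Keq expr → x = 1.6348e-04; check Q = 0.5771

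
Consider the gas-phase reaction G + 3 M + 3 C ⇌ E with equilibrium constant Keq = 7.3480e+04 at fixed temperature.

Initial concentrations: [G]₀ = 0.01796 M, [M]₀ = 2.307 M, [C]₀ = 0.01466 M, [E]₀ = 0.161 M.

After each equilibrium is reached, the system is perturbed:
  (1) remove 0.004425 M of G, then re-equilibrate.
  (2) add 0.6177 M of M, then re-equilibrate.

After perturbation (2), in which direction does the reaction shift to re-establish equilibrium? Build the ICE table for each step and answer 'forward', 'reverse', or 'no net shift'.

Direction: forward

Q₀ = 2.3173e+05 vs Keq = 7.3480e+04 ⇒ Q>K, reverse
Step 1:
                   G          M          C          E
  init       0.01796      2.307    0.01466      0.161
  Δ         0.001987    0.00596    0.00596  -0.001987
  eq         0.01995      2.313    0.02062      0.159
  solve Keq expr → x = -0.001987; check Q = 7.3480e+04
Then remove 0.004425 M of G.
Step 2:
                   G          M          C          E
  init       0.01552      2.313    0.02062      0.159
  Δ       5.0702e-04   0.001521   0.001521 -5.0702e-04
  eq         0.01603      2.314    0.02214     0.1585
  solve Keq expr → x = -5.0702e-04; check Q = 7.3480e+04
Then add 0.6177 M of M.
Step 3:
                   G          M          C          E
  init       0.01603      2.932    0.02214     0.1585
  Δ        -0.001355  -0.004066  -0.004066   0.001355
  eq         0.01467      2.928    0.01808     0.1599
  solve Keq expr → x = 0.001355; check Q = 7.3480e+04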